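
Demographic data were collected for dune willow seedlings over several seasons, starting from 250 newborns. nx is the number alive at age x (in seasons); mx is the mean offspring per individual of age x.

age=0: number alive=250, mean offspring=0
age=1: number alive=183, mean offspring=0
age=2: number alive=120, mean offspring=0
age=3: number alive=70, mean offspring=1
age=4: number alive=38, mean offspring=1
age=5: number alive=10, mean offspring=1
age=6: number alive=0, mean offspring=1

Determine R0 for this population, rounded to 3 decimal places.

0.472

lx = nx/n0 = nx/250: 1, 0.732, 0.48, 0.28, 0.152, 0.04, 0
lx·mx by age: 0, 0, 0, 0.28, 0.152, 0.04, 0
R0 = Σ lx·mx = 0.472 → 0.472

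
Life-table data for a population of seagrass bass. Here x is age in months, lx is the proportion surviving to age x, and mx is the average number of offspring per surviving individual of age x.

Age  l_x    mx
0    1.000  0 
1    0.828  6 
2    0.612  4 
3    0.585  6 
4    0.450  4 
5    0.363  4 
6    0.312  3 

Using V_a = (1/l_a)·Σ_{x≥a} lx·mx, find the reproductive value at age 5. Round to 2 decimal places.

lx·mx for x ≥ 5: 1.452, 0.936 → sum = 2.388
V_5 = 2.388 / l_5 = 2.388 / 0.363 = 6.578512… → 6.58

6.58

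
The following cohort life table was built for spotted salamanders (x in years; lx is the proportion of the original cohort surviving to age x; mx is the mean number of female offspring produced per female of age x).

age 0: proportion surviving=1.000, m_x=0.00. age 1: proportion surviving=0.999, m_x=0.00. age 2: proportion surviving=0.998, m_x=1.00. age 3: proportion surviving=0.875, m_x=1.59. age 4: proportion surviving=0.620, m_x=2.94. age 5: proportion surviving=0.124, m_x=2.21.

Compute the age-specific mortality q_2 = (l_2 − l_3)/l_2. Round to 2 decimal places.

0.12

q_2 = (l_2 − l_3) / l_2 = (0.998 − 0.875) / 0.998
     = 0.123 / 0.998 = 0.123246… → 0.12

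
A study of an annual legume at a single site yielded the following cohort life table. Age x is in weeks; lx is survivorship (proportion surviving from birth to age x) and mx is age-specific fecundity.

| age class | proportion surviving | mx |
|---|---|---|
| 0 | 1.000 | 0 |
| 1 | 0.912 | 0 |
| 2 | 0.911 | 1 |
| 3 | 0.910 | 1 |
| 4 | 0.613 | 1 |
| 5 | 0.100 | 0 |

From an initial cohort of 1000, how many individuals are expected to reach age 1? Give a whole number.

912

Expected survivors = N0 · l_1 = 1000 × 0.912 = 912 → 912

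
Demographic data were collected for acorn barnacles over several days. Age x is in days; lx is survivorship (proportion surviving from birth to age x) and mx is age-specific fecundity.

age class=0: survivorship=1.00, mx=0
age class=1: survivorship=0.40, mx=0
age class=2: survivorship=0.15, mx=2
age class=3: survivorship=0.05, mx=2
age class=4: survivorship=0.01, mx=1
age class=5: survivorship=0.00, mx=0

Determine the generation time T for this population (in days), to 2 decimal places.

2.29

lx·mx: 0, 0, 0.3, 0.1, 0.01, 0 → R0 = 0.41
x·lx·mx: 0, 0, 0.6, 0.3, 0.04, 0 → Σ = 0.94
T = 0.94 / 0.41 = 2.292683… → 2.29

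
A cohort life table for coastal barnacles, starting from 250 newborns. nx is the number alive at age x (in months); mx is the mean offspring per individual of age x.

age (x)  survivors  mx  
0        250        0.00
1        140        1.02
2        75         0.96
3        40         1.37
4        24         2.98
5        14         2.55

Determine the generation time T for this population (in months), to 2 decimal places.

lx = nx/n0 = nx/250: 1, 0.56, 0.3, 0.16, 0.096, 0.056
lx·mx: 0, 0.5712, 0.288, 0.2192, 0.28608, 0.1428 → R0 = 1.50728
x·lx·mx: 0, 0.5712, 0.576, 0.6576, 1.14432, 0.714 → Σ = 3.66312
T = 3.66312 / 1.50728 = 2.430285… → 2.43

2.43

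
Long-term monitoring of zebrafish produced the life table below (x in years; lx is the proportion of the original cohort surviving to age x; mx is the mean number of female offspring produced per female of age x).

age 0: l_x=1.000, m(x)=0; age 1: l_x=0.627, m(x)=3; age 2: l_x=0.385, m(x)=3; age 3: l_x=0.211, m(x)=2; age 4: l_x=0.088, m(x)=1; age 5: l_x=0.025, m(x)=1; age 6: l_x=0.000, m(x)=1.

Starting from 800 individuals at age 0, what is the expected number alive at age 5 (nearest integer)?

Expected survivors = N0 · l_5 = 800 × 0.025 = 20 → 20

20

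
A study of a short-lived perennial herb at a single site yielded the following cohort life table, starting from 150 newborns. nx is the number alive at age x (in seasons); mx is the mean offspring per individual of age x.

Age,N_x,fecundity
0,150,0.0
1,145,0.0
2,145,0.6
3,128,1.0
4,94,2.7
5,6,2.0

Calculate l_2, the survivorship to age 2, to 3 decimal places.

l_2 = n_2/n_0 = 145/150 = 0.966667… → 0.967

0.967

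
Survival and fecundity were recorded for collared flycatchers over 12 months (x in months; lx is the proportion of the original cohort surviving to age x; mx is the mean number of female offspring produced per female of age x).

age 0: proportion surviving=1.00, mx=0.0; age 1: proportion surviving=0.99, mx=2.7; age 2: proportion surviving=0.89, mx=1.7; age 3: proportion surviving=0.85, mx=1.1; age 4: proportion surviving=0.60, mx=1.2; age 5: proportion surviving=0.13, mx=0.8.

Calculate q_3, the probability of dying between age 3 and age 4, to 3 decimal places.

0.294

q_3 = (l_3 − l_4) / l_3 = (0.85 − 0.6) / 0.85
     = 0.25 / 0.85 = 0.294118… → 0.294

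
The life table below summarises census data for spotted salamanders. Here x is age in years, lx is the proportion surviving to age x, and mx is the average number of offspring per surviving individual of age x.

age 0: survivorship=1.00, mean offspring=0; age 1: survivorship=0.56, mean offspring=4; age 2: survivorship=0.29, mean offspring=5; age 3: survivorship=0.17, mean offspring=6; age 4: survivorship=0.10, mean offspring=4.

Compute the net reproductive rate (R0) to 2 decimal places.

lx·mx by age: 0, 2.24, 1.45, 1.02, 0.4
R0 = Σ lx·mx = 5.11 → 5.11

5.11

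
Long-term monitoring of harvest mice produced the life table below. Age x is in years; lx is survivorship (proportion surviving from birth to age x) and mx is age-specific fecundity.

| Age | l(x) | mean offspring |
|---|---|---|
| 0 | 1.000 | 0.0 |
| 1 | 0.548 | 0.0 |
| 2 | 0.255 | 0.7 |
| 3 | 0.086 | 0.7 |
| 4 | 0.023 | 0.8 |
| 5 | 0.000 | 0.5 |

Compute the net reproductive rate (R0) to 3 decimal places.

lx·mx by age: 0, 0, 0.1785, 0.0602, 0.0184, 0
R0 = Σ lx·mx = 0.2571 → 0.257

0.257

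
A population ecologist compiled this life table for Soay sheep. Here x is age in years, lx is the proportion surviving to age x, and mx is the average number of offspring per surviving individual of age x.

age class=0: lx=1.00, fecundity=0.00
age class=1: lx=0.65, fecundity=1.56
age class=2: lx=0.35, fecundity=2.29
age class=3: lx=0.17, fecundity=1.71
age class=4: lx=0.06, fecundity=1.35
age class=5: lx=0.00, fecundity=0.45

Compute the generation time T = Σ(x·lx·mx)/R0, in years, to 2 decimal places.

1.74

lx·mx: 0, 1.014, 0.8015, 0.2907, 0.081, 0 → R0 = 2.1872
x·lx·mx: 0, 1.014, 1.603, 0.8721, 0.324, 0 → Σ = 3.8131
T = 3.8131 / 2.1872 = 1.743371… → 1.74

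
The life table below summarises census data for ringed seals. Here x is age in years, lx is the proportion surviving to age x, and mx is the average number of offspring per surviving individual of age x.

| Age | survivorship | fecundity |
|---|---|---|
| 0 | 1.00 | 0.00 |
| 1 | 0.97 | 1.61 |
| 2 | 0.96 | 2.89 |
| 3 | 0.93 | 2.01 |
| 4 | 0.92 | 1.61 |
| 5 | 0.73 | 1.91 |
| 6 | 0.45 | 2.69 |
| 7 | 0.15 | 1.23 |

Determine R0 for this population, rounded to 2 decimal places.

10.48

lx·mx by age: 0, 1.5617, 2.7744, 1.8693, 1.4812, 1.3943, 1.2105, 0.1845
R0 = Σ lx·mx = 10.4759 → 10.48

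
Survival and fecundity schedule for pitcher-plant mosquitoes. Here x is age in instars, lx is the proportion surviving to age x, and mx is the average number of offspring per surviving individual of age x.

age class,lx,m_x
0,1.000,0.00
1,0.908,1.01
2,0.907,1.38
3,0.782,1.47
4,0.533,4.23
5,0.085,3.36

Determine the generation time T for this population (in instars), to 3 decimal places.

lx·mx: 0, 0.91708, 1.25166, 1.14954, 2.25459, 0.2856 → R0 = 5.85847
x·lx·mx: 0, 0.91708, 2.50332, 3.44862, 9.01836, 1.428 → Σ = 17.31538
T = 17.31538 / 5.85847 = 2.955615… → 2.956

2.956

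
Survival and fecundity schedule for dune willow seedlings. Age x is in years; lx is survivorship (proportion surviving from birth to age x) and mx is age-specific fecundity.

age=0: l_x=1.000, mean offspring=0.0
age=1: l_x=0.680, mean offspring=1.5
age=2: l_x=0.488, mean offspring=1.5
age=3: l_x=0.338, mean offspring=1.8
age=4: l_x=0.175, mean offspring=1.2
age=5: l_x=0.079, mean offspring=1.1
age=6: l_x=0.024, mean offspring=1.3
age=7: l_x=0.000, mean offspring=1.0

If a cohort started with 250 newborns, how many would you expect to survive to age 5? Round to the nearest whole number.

20

Expected survivors = N0 · l_5 = 250 × 0.079 = 19.75 → 20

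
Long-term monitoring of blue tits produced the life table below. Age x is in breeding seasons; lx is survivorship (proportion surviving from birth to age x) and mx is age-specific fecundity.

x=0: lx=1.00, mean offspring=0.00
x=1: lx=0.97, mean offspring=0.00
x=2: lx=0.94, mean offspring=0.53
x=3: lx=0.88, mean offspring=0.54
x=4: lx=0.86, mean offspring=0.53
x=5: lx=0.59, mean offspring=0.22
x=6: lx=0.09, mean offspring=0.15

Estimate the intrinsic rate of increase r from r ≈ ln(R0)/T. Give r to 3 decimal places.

0.143

R0 = Σ lx·mx = 0 + 0 + 0.4982 + 0.4752 + 0.4558 + 0.1298 + 0.0135 = 1.5725
Σ x·lx·mx = 4.9752; T = 4.9752/1.5725 = 3.16388…
r ≈ ln(R0)/T = ln(1.5725)/3.16388… = 0.14307… → 0.143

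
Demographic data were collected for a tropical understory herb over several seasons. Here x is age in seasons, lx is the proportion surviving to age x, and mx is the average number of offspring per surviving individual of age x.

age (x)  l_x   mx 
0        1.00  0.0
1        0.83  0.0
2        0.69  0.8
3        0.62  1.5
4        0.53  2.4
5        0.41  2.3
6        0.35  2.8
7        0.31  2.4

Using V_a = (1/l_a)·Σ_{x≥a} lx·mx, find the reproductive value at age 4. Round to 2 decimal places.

lx·mx for x ≥ 4: 1.272, 0.943, 0.98, 0.744 → sum = 3.939
V_4 = 3.939 / l_4 = 3.939 / 0.53 = 7.432075… → 7.43

7.43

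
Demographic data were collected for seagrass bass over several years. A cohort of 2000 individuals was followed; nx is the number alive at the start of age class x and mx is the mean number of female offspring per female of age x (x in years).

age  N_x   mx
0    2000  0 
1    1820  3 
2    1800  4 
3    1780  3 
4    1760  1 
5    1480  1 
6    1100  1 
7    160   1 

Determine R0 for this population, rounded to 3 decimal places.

11.250

lx = nx/n0 = nx/2000: 1, 0.91, 0.9, 0.89, 0.88, 0.74, 0.55, 0.08
lx·mx by age: 0, 2.73, 3.6, 2.67, 0.88, 0.74, 0.55, 0.08
R0 = Σ lx·mx = 11.25 → 11.250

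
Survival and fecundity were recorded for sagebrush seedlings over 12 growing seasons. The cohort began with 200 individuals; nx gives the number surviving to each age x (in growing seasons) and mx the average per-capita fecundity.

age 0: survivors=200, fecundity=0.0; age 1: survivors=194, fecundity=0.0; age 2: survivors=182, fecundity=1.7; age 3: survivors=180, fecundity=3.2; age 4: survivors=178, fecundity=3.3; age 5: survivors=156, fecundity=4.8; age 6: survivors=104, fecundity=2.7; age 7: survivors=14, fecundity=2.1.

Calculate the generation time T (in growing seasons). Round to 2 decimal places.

4.08

lx = nx/n0 = nx/200: 1, 0.97, 0.91, 0.9, 0.89, 0.78, 0.52, 0.07
lx·mx: 0, 0, 1.547, 2.88, 2.937, 3.744, 1.404, 0.147 → R0 = 12.659
x·lx·mx: 0, 0, 3.094, 8.64, 11.748, 18.72, 8.424, 1.029 → Σ = 51.655
T = 51.655 / 12.659 = 4.080496… → 4.08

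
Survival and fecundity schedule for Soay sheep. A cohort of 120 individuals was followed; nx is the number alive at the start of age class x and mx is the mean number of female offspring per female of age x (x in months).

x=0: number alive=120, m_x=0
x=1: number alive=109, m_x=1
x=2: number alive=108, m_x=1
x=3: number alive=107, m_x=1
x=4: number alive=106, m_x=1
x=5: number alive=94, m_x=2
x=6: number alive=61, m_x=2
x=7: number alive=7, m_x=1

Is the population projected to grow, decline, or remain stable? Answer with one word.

lx = nx/n0 = nx/120: 1, 0.90833…, 0.9, 0.89167…, 0.88333…, 0.78333…, 0.50833…, 0.05833…
R0 = Σ lx·mx = 0 + 0.908333… + 0.9 + 0.891667… + 0.883333… + 1.566667… + 1.016667… + 0.058333… = 6.225…
R0 > 1, so the population is growing.

growing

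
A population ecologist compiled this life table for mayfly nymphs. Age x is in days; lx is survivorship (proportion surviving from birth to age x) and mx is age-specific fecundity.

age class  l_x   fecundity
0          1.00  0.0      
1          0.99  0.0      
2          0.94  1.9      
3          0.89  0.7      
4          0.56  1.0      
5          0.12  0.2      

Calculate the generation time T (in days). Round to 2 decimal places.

lx·mx: 0, 0, 1.786, 0.623, 0.56, 0.024 → R0 = 2.993
x·lx·mx: 0, 0, 3.572, 1.869, 2.24, 0.12 → Σ = 7.801
T = 7.801 / 2.993 = 2.606415… → 2.61

2.61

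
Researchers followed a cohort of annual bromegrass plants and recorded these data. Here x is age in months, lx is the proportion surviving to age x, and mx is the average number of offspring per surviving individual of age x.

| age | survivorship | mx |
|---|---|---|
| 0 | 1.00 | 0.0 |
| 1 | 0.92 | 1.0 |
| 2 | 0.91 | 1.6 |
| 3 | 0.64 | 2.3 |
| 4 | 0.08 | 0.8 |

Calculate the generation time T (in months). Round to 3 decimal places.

lx·mx: 0, 0.92, 1.456, 1.472, 0.064 → R0 = 3.912
x·lx·mx: 0, 0.92, 2.912, 4.416, 0.256 → Σ = 8.504
T = 8.504 / 3.912 = 2.173824… → 2.174

2.174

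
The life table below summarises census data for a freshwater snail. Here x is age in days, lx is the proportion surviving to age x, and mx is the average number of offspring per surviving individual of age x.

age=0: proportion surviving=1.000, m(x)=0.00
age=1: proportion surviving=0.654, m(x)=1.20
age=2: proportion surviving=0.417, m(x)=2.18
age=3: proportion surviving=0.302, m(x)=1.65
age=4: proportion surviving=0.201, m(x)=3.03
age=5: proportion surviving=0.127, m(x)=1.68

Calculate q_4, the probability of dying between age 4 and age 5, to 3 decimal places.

0.368

q_4 = (l_4 − l_5) / l_4 = (0.201 − 0.127) / 0.201
     = 0.074 / 0.201 = 0.368159… → 0.368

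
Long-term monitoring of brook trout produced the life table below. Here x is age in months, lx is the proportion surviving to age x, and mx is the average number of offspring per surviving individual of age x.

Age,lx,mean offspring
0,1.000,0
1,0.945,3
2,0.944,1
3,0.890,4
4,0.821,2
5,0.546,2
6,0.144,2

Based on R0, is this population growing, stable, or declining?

growing

R0 = Σ lx·mx = 0 + 2.835 + 0.944 + 3.56 + 1.642 + 1.092 + 0.288 = 10.361
R0 > 1, so the population is growing.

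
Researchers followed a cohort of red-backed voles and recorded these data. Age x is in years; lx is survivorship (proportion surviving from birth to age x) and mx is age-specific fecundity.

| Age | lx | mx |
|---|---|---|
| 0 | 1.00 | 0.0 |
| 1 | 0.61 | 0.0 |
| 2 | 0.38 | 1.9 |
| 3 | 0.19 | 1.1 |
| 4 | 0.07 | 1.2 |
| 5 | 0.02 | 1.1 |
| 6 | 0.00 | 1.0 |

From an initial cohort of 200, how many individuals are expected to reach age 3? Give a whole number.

Expected survivors = N0 · l_3 = 200 × 0.19 = 38 → 38

38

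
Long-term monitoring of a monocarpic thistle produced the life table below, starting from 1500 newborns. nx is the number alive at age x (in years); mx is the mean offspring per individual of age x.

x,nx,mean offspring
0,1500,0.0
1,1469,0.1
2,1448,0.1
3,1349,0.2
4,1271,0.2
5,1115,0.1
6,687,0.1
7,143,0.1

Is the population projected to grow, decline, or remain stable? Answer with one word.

declining

lx = nx/n0 = nx/1500: 1, 0.97933…, 0.96533…, 0.89933…, 0.84733…, 0.74333…, 0.458, 0.09533…
R0 = Σ lx·mx = 0 + 0.097933… + 0.096533… + 0.179867… + 0.169467… + 0.074333… + 0.0458 + 0.009533… = 0.673467…
R0 < 1, so the population is declining.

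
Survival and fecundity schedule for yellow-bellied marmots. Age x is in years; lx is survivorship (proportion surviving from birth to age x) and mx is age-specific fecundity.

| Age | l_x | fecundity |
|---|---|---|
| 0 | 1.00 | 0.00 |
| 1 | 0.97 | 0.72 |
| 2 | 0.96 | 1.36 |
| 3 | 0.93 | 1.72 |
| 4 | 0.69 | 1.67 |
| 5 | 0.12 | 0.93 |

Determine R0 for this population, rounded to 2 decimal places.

4.87

lx·mx by age: 0, 0.6984, 1.3056, 1.5996, 1.1523, 0.1116
R0 = Σ lx·mx = 4.8675 → 4.87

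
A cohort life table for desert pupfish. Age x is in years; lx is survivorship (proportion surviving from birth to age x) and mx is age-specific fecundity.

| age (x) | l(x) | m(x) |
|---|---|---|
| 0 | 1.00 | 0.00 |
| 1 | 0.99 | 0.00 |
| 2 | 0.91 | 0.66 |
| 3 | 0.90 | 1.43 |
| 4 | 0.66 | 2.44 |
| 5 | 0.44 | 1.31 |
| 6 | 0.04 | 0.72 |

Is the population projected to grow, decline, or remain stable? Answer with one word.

growing

R0 = Σ lx·mx = 0 + 0 + 0.6006 + 1.287 + 1.6104 + 0.5764 + 0.0288 = 4.1032
R0 > 1, so the population is growing.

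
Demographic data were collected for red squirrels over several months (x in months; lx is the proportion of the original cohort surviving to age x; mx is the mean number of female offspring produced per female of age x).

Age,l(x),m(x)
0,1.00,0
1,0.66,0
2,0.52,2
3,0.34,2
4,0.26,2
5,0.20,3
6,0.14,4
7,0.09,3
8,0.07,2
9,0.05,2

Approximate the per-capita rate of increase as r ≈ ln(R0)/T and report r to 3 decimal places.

R0 = Σ lx·mx = 0 + 0 + 1.04 + 0.68 + 0.52 + 0.6 + 0.56 + 0.27 + 0.14 + 0.1 = 3.91
Σ x·lx·mx = 16.47; T = 16.47/3.91 = 4.21228…
r ≈ ln(R0)/T = ln(3.91)/4.21228… = 0.32371… → 0.324

0.324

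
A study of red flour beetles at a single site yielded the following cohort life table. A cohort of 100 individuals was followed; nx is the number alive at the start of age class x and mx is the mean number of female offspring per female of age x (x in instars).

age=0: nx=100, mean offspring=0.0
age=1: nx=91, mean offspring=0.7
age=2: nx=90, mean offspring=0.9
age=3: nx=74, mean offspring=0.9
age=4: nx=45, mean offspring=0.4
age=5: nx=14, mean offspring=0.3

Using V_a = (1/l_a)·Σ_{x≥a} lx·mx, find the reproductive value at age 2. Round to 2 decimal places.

lx = nx/n0 = nx/100: 1, 0.91, 0.9, 0.74, 0.45, 0.14
lx·mx for x ≥ 2: 0.81, 0.666, 0.18, 0.042 → sum = 1.698
V_2 = 1.698 / l_2 = 1.698 / 0.9 = 1.886667… → 1.89

1.89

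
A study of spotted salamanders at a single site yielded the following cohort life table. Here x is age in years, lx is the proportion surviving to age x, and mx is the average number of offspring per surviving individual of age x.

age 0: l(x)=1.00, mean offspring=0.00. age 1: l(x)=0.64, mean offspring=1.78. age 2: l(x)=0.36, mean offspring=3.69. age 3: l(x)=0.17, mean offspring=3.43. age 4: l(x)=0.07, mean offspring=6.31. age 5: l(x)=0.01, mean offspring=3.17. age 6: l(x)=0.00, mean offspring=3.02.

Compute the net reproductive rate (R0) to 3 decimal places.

lx·mx by age: 0, 1.1392, 1.3284, 0.5831, 0.4417, 0.0317, 0
R0 = Σ lx·mx = 3.5241 → 3.524

3.524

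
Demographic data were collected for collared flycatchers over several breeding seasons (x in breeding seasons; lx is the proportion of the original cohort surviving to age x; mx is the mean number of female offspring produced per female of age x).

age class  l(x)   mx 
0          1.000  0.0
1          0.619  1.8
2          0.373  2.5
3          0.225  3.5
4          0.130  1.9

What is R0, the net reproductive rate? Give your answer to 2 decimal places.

lx·mx by age: 0, 1.1142, 0.9325, 0.7875, 0.247
R0 = Σ lx·mx = 3.0812 → 3.08

3.08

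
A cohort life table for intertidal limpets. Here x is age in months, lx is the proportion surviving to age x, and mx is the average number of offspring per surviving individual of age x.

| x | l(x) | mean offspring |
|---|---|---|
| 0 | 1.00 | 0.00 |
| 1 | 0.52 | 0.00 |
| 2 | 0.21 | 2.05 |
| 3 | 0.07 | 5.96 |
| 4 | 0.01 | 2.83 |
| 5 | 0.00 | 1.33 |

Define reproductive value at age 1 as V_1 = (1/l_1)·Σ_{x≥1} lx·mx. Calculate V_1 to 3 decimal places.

1.685

lx·mx for x ≥ 1: 0, 0.4305, 0.4172, 0.0283, 0 → sum = 0.876
V_1 = 0.876 / l_1 = 0.876 / 0.52 = 1.684615… → 1.685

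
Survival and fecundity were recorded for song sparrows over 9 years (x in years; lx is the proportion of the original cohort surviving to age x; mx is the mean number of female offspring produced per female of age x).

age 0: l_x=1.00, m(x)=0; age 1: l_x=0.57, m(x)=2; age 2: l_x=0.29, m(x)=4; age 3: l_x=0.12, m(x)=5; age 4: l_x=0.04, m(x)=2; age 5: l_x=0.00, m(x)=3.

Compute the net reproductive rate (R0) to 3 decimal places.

lx·mx by age: 0, 1.14, 1.16, 0.6, 0.08, 0
R0 = Σ lx·mx = 2.98 → 2.980

2.980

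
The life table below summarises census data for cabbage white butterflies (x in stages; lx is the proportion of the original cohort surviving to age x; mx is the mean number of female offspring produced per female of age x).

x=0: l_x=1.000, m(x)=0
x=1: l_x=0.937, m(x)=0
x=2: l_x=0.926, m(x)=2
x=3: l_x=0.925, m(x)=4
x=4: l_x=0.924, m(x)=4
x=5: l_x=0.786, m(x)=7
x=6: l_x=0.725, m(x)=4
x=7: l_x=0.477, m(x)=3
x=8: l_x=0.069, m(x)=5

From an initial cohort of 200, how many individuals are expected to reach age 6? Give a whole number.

Expected survivors = N0 · l_6 = 200 × 0.725 = 145 → 145

145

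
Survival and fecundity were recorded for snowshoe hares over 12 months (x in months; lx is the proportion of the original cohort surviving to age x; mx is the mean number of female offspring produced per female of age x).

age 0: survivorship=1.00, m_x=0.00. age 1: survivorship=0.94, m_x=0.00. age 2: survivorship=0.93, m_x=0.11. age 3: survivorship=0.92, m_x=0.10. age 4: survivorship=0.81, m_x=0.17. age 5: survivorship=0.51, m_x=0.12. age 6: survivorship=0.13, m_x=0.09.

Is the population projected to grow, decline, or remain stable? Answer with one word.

R0 = Σ lx·mx = 0 + 0 + 0.1023 + 0.092 + 0.1377 + 0.0612 + 0.0117 = 0.4049
R0 < 1, so the population is declining.

declining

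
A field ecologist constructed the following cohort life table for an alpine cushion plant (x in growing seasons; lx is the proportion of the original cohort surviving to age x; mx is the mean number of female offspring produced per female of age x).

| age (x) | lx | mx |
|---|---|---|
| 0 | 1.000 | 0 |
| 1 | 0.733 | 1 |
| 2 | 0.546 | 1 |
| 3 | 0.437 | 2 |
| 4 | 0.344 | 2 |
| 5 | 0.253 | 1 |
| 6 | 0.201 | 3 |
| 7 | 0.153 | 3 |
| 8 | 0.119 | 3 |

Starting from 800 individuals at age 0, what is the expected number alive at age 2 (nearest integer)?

Expected survivors = N0 · l_2 = 800 × 0.546 = 436.8 → 437

437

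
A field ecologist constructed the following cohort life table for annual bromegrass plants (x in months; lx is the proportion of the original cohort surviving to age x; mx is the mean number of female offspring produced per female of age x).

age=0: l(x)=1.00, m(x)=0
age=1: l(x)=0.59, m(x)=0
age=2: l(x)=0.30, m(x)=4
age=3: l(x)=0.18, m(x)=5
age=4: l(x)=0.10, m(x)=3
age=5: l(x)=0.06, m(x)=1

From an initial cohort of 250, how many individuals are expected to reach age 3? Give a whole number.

45

Expected survivors = N0 · l_3 = 250 × 0.18 = 45 → 45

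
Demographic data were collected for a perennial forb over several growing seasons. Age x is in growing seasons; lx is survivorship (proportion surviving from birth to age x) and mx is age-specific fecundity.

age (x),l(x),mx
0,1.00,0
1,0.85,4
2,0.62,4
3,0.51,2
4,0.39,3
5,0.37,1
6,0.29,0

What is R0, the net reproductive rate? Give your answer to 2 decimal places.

lx·mx by age: 0, 3.4, 2.48, 1.02, 1.17, 0.37, 0
R0 = Σ lx·mx = 8.44 → 8.44

8.44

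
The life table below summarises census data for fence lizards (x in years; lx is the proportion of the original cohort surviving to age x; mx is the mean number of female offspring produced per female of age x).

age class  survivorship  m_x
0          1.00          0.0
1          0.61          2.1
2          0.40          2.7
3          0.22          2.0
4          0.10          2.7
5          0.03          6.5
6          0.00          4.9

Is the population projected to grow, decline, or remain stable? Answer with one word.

growing

R0 = Σ lx·mx = 0 + 1.281 + 1.08 + 0.44 + 0.27 + 0.195 + 0 = 3.266
R0 > 1, so the population is growing.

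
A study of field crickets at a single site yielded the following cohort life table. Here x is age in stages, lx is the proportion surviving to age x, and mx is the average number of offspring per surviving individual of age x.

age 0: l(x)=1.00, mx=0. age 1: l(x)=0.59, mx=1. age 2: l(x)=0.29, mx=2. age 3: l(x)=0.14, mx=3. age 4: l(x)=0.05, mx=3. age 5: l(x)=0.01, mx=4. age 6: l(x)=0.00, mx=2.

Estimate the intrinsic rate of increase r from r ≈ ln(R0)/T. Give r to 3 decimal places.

0.269

R0 = Σ lx·mx = 0 + 0.59 + 0.58 + 0.42 + 0.15 + 0.04 + 0 = 1.78
Σ x·lx·mx = 3.81; T = 3.81/1.78 = 2.14045…
r ≈ ln(R0)/T = ln(1.78)/2.14045… = 0.26939… → 0.269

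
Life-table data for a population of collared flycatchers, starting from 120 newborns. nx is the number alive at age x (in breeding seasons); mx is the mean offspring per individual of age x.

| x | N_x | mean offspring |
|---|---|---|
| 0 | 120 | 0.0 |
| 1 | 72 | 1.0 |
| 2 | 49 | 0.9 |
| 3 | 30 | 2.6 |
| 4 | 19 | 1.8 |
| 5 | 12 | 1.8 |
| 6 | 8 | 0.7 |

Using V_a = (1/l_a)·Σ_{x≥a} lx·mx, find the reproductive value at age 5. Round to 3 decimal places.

lx = nx/n0 = nx/120: 1, 0.6, 0.40833…, 0.25, 0.15833…, 0.1, 0.06667…
lx·mx for x ≥ 5: 0.18, 0.046667… → sum = 0.226667…
V_5 = 0.226667… / l_5 = 0.226667… / 0.1 = 2.266667… → 2.267

2.267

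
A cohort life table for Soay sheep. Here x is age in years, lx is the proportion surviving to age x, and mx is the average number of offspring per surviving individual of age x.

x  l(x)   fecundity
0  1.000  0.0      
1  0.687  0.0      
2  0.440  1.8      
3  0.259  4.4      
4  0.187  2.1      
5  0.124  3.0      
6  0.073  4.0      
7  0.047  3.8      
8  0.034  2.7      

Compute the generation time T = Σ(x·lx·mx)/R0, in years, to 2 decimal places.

lx·mx: 0, 0, 0.792, 1.1396, 0.3927, 0.372, 0.292, 0.1786, 0.0918 → R0 = 3.2587
x·lx·mx: 0, 0, 1.584, 3.4188, 1.5708, 1.86, 1.752, 1.2502, 0.7344 → Σ = 12.1702
T = 12.1702 / 3.2587 = 3.734679… → 3.73

3.73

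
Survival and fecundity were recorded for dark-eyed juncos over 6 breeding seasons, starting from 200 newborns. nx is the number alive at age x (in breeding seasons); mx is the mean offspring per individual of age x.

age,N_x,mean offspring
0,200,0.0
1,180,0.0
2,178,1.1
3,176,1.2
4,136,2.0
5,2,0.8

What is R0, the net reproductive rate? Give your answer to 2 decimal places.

3.40

lx = nx/n0 = nx/200: 1, 0.9, 0.89, 0.88, 0.68, 0.01
lx·mx by age: 0, 0, 0.979, 1.056, 1.36, 0.008
R0 = Σ lx·mx = 3.403 → 3.40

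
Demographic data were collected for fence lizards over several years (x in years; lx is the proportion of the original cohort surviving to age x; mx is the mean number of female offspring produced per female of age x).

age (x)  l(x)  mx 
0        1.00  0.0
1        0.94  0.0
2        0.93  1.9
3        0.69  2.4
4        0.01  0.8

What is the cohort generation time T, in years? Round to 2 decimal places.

lx·mx: 0, 0, 1.767, 1.656, 0.008 → R0 = 3.431
x·lx·mx: 0, 0, 3.534, 4.968, 0.032 → Σ = 8.534
T = 8.534 / 3.431 = 2.487321… → 2.49

2.49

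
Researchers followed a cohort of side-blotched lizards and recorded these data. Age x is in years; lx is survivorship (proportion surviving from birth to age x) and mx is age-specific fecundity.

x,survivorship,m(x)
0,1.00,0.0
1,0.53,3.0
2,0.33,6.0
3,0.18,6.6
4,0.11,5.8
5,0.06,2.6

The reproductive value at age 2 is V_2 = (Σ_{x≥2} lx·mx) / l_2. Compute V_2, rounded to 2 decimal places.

12.01

lx·mx for x ≥ 2: 1.98, 1.188, 0.638, 0.156 → sum = 3.962
V_2 = 3.962 / l_2 = 3.962 / 0.33 = 12.006061… → 12.01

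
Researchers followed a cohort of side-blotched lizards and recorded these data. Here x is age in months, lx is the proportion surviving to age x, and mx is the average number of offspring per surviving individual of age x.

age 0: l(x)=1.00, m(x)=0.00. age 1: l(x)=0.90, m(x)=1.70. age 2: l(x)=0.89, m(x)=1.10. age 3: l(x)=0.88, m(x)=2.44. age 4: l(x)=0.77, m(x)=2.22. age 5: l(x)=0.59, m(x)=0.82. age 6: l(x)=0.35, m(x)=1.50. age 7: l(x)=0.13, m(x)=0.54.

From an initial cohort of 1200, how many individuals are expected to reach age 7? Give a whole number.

Expected survivors = N0 · l_7 = 1200 × 0.13 = 156 → 156

156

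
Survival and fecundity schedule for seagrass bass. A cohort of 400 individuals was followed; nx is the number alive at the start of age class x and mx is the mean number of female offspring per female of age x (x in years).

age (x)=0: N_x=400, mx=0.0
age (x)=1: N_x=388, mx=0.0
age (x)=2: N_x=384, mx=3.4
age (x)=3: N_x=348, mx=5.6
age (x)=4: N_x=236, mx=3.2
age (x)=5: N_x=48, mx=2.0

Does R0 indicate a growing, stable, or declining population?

growing

lx = nx/n0 = nx/400: 1, 0.97, 0.96, 0.87, 0.59, 0.12
R0 = Σ lx·mx = 0 + 0 + 3.264 + 4.872 + 1.888 + 0.24 = 10.264
R0 > 1, so the population is growing.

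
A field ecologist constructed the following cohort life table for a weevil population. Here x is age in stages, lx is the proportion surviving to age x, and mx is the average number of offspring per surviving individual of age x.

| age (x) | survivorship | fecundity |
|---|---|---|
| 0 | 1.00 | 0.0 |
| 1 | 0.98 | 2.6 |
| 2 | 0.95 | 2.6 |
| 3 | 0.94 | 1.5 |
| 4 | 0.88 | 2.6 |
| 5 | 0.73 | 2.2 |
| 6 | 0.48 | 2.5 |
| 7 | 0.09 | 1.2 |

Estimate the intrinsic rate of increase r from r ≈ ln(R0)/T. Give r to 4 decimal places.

R0 = Σ lx·mx = 0 + 2.548 + 2.47 + 1.41 + 2.288 + 1.606 + 1.2 + 0.108 = 11.63
Σ x·lx·mx = 36.856; T = 36.856/11.63 = 3.16905…
r ≈ ln(R0)/T = ln(11.63)/3.16905… = 0.774236… → 0.7742

0.7742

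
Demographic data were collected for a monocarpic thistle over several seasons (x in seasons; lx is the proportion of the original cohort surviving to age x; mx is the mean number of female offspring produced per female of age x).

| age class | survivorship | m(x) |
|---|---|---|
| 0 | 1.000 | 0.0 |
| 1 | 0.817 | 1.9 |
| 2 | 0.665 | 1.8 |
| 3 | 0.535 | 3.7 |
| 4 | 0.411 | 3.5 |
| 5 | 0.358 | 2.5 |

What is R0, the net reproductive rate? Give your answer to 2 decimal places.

7.06

lx·mx by age: 0, 1.5523, 1.197, 1.9795, 1.4385, 0.895
R0 = Σ lx·mx = 7.0623 → 7.06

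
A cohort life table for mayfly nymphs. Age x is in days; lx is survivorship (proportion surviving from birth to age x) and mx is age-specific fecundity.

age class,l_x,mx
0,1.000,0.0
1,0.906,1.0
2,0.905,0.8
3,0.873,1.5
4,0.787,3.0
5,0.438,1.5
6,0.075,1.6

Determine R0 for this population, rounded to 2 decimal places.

6.08

lx·mx by age: 0, 0.906, 0.724, 1.3095, 2.361, 0.657, 0.12
R0 = Σ lx·mx = 6.0775 → 6.08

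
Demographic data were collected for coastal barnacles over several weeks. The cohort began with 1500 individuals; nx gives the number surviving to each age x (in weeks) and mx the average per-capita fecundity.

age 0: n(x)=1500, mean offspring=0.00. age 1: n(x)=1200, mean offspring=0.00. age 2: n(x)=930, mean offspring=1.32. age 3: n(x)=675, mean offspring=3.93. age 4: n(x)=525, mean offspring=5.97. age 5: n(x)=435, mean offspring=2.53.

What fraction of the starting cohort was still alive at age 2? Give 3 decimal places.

0.620

l_2 = n_2/n_0 = 930/1500 = 0.62 → 0.620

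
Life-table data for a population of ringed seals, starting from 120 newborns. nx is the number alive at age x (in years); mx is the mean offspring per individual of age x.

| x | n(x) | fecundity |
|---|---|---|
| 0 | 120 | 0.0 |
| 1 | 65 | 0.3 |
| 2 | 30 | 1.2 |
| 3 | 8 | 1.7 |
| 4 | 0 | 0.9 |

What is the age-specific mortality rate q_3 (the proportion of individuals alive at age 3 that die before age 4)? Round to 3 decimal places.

1.000

lx = nx/n0 = nx/120: 1, 0.54167…, 0.25, 0.06667…, 0
q_3 = (l_3 − l_4) / l_3 = (0.066667… − 0) / 0.066667…
     = 0.066667… / 0.066667… = 1 → 1.000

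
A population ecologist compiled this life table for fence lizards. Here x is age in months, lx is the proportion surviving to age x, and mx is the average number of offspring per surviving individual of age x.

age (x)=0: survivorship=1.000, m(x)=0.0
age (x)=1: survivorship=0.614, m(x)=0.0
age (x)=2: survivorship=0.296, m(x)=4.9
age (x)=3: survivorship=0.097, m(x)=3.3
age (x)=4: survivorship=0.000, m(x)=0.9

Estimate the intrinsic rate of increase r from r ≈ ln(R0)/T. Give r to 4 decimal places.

0.2620

R0 = Σ lx·mx = 0 + 0 + 1.4504 + 0.3201 + 0 = 1.7705
Σ x·lx·mx = 3.8611; T = 3.8611/1.7705 = 2.1808…
r ≈ ln(R0)/T = ln(1.7705)/2.1808… = 0.261951… → 0.2620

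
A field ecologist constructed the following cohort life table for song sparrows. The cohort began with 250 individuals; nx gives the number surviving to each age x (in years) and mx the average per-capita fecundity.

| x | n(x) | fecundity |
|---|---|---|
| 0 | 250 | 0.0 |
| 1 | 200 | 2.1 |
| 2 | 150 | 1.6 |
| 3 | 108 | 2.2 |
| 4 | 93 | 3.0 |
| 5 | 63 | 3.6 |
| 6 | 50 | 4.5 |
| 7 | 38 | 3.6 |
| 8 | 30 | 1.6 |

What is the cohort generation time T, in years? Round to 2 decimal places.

lx = nx/n0 = nx/250: 1, 0.8, 0.6, 0.432, 0.372, 0.252, 0.2, 0.152, 0.12
lx·mx: 0, 1.68, 0.96, 0.9504, 1.116, 0.9072, 0.9, 0.5472, 0.192 → R0 = 7.2528
x·lx·mx: 0, 1.68, 1.92, 2.8512, 4.464, 4.536, 5.4, 3.8304, 1.536 → Σ = 26.2176
T = 26.2176 / 7.2528 = 3.614825… → 3.61

3.61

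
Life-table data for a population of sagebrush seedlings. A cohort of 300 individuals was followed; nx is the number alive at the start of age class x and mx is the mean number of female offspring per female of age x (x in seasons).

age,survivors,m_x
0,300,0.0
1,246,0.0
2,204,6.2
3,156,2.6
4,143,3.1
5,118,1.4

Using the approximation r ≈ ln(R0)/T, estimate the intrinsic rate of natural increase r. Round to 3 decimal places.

lx = nx/n0 = nx/300: 1, 0.82, 0.68, 0.52, 0.47667…, 0.39333…
R0 = Σ lx·mx = 0 + 0 + 4.216 + 1.352 + 1.47767… + 0.55067… = 7.596333…
Σ x·lx·mx = 21.152…; T = 21.152…/7.596333… = 2.7845…
r ≈ ln(R0)/T = ln(7.596333…)/2.7845… = 0.7282… → 0.728

0.728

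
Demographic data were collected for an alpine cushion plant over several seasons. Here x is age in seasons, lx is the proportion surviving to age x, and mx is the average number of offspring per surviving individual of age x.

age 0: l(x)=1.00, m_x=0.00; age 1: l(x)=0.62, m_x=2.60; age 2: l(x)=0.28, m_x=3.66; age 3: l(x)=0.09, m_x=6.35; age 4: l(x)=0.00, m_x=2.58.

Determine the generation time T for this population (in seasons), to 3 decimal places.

lx·mx: 0, 1.612, 1.0248, 0.5715, 0 → R0 = 3.2083
x·lx·mx: 0, 1.612, 2.0496, 1.7145, 0 → Σ = 5.3761
T = 5.3761 / 3.2083 = 1.675685… → 1.676

1.676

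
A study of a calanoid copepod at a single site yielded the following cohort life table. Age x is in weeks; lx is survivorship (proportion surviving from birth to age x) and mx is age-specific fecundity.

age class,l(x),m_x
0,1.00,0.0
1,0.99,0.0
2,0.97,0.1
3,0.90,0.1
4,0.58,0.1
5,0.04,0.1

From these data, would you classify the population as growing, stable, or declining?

declining

R0 = Σ lx·mx = 0 + 0 + 0.097 + 0.09 + 0.058 + 0.004 = 0.249
R0 < 1, so the population is declining.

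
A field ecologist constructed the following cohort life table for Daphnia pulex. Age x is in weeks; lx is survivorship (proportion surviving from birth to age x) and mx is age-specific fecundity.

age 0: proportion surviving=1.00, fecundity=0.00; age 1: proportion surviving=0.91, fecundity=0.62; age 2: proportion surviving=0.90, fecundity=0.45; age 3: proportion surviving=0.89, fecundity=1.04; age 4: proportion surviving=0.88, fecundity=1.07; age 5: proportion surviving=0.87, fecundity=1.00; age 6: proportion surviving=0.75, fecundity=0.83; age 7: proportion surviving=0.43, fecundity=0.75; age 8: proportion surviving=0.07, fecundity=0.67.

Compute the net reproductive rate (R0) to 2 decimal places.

lx·mx by age: 0, 0.5642, 0.405, 0.9256, 0.9416, 0.87, 0.6225, 0.3225, 0.0469
R0 = Σ lx·mx = 4.6983 → 4.70

4.70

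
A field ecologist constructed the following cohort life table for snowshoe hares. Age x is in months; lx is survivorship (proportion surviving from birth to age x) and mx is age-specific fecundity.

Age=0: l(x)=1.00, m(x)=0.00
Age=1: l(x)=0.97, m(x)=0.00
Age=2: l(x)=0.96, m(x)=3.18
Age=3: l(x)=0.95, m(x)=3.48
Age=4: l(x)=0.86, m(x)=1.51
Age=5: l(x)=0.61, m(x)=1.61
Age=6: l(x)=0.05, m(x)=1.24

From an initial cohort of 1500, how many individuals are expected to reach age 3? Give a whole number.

1425

Expected survivors = N0 · l_3 = 1500 × 0.95 = 1425 → 1425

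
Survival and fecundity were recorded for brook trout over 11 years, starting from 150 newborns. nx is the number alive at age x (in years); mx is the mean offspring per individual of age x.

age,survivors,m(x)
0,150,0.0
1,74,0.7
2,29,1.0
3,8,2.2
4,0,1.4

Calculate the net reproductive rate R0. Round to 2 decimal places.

0.66

lx = nx/n0 = nx/150: 1, 0.49333…, 0.19333…, 0.05333…, 0
lx·mx by age: 0, 0.345333…, 0.193333…, 0.117333…, 0
R0 = Σ lx·mx = 0.656… → 0.66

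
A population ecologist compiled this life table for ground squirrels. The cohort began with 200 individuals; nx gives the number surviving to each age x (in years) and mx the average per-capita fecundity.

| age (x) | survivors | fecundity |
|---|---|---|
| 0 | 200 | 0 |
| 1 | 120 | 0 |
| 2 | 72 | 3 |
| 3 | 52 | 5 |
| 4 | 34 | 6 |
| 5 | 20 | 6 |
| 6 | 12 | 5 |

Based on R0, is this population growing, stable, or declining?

lx = nx/n0 = nx/200: 1, 0.6, 0.36, 0.26, 0.17, 0.1, 0.06
R0 = Σ lx·mx = 0 + 0 + 1.08 + 1.3 + 1.02 + 0.6 + 0.3 = 4.3
R0 > 1, so the population is growing.

growing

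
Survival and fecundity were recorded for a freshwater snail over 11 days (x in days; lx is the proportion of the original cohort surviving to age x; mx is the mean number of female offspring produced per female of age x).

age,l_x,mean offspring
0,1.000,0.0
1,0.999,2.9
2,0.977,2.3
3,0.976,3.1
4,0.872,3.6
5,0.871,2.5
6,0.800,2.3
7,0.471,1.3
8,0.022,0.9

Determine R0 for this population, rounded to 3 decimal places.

15.959

lx·mx by age: 0, 2.8971, 2.2471, 3.0256, 3.1392, 2.1775, 1.84, 0.6123, 0.0198
R0 = Σ lx·mx = 15.9586 → 15.959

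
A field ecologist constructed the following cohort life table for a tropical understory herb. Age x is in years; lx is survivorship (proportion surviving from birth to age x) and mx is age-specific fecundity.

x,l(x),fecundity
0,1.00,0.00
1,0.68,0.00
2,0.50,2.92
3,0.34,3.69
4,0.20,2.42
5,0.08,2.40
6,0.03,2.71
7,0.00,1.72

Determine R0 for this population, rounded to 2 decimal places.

3.47

lx·mx by age: 0, 0, 1.46, 1.2546, 0.484, 0.192, 0.0813, 0
R0 = Σ lx·mx = 3.4719 → 3.47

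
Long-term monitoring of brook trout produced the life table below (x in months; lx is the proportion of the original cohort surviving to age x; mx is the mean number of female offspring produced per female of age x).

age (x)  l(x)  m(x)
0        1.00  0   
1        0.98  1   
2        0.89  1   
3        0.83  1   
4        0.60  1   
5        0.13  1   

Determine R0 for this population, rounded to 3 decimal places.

lx·mx by age: 0, 0.98, 0.89, 0.83, 0.6, 0.13
R0 = Σ lx·mx = 3.43 → 3.430

3.430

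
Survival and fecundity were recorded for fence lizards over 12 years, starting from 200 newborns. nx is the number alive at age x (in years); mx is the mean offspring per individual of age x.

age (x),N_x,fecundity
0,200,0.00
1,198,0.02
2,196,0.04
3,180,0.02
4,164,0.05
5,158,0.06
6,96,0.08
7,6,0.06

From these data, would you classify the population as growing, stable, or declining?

declining

lx = nx/n0 = nx/200: 1, 0.99, 0.98, 0.9, 0.82, 0.79, 0.48, 0.03
R0 = Σ lx·mx = 0 + 0.0198 + 0.0392 + 0.018 + 0.041 + 0.0474 + 0.0384 + 0.0018 = 0.2056
R0 < 1, so the population is declining.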